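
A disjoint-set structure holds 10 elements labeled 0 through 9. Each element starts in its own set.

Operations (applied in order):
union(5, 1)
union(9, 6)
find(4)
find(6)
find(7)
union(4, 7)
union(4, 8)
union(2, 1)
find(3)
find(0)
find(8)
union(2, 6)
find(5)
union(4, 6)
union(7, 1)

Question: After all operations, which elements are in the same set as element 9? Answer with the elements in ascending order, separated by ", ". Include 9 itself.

Answer: 1, 2, 4, 5, 6, 7, 8, 9

Derivation:
Step 1: union(5, 1) -> merged; set of 5 now {1, 5}
Step 2: union(9, 6) -> merged; set of 9 now {6, 9}
Step 3: find(4) -> no change; set of 4 is {4}
Step 4: find(6) -> no change; set of 6 is {6, 9}
Step 5: find(7) -> no change; set of 7 is {7}
Step 6: union(4, 7) -> merged; set of 4 now {4, 7}
Step 7: union(4, 8) -> merged; set of 4 now {4, 7, 8}
Step 8: union(2, 1) -> merged; set of 2 now {1, 2, 5}
Step 9: find(3) -> no change; set of 3 is {3}
Step 10: find(0) -> no change; set of 0 is {0}
Step 11: find(8) -> no change; set of 8 is {4, 7, 8}
Step 12: union(2, 6) -> merged; set of 2 now {1, 2, 5, 6, 9}
Step 13: find(5) -> no change; set of 5 is {1, 2, 5, 6, 9}
Step 14: union(4, 6) -> merged; set of 4 now {1, 2, 4, 5, 6, 7, 8, 9}
Step 15: union(7, 1) -> already same set; set of 7 now {1, 2, 4, 5, 6, 7, 8, 9}
Component of 9: {1, 2, 4, 5, 6, 7, 8, 9}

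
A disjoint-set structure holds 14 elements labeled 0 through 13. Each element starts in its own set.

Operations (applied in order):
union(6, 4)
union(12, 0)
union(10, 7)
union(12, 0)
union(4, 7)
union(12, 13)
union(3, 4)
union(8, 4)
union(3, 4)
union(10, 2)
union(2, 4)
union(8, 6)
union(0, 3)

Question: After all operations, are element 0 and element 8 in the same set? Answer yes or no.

Step 1: union(6, 4) -> merged; set of 6 now {4, 6}
Step 2: union(12, 0) -> merged; set of 12 now {0, 12}
Step 3: union(10, 7) -> merged; set of 10 now {7, 10}
Step 4: union(12, 0) -> already same set; set of 12 now {0, 12}
Step 5: union(4, 7) -> merged; set of 4 now {4, 6, 7, 10}
Step 6: union(12, 13) -> merged; set of 12 now {0, 12, 13}
Step 7: union(3, 4) -> merged; set of 3 now {3, 4, 6, 7, 10}
Step 8: union(8, 4) -> merged; set of 8 now {3, 4, 6, 7, 8, 10}
Step 9: union(3, 4) -> already same set; set of 3 now {3, 4, 6, 7, 8, 10}
Step 10: union(10, 2) -> merged; set of 10 now {2, 3, 4, 6, 7, 8, 10}
Step 11: union(2, 4) -> already same set; set of 2 now {2, 3, 4, 6, 7, 8, 10}
Step 12: union(8, 6) -> already same set; set of 8 now {2, 3, 4, 6, 7, 8, 10}
Step 13: union(0, 3) -> merged; set of 0 now {0, 2, 3, 4, 6, 7, 8, 10, 12, 13}
Set of 0: {0, 2, 3, 4, 6, 7, 8, 10, 12, 13}; 8 is a member.

Answer: yes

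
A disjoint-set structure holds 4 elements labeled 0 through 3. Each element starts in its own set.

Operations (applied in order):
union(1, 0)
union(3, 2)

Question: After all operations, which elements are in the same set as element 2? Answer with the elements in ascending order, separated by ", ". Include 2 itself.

Answer: 2, 3

Derivation:
Step 1: union(1, 0) -> merged; set of 1 now {0, 1}
Step 2: union(3, 2) -> merged; set of 3 now {2, 3}
Component of 2: {2, 3}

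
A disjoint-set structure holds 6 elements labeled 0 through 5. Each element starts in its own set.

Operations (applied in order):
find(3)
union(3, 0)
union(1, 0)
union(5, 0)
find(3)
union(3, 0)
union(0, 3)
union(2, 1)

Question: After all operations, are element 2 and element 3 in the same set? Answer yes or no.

Answer: yes

Derivation:
Step 1: find(3) -> no change; set of 3 is {3}
Step 2: union(3, 0) -> merged; set of 3 now {0, 3}
Step 3: union(1, 0) -> merged; set of 1 now {0, 1, 3}
Step 4: union(5, 0) -> merged; set of 5 now {0, 1, 3, 5}
Step 5: find(3) -> no change; set of 3 is {0, 1, 3, 5}
Step 6: union(3, 0) -> already same set; set of 3 now {0, 1, 3, 5}
Step 7: union(0, 3) -> already same set; set of 0 now {0, 1, 3, 5}
Step 8: union(2, 1) -> merged; set of 2 now {0, 1, 2, 3, 5}
Set of 2: {0, 1, 2, 3, 5}; 3 is a member.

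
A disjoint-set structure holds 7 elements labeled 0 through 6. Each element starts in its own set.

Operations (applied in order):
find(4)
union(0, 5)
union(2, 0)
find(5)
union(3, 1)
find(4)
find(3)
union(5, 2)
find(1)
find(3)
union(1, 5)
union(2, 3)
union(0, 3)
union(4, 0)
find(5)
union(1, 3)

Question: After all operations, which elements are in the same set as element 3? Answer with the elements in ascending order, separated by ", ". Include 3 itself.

Answer: 0, 1, 2, 3, 4, 5

Derivation:
Step 1: find(4) -> no change; set of 4 is {4}
Step 2: union(0, 5) -> merged; set of 0 now {0, 5}
Step 3: union(2, 0) -> merged; set of 2 now {0, 2, 5}
Step 4: find(5) -> no change; set of 5 is {0, 2, 5}
Step 5: union(3, 1) -> merged; set of 3 now {1, 3}
Step 6: find(4) -> no change; set of 4 is {4}
Step 7: find(3) -> no change; set of 3 is {1, 3}
Step 8: union(5, 2) -> already same set; set of 5 now {0, 2, 5}
Step 9: find(1) -> no change; set of 1 is {1, 3}
Step 10: find(3) -> no change; set of 3 is {1, 3}
Step 11: union(1, 5) -> merged; set of 1 now {0, 1, 2, 3, 5}
Step 12: union(2, 3) -> already same set; set of 2 now {0, 1, 2, 3, 5}
Step 13: union(0, 3) -> already same set; set of 0 now {0, 1, 2, 3, 5}
Step 14: union(4, 0) -> merged; set of 4 now {0, 1, 2, 3, 4, 5}
Step 15: find(5) -> no change; set of 5 is {0, 1, 2, 3, 4, 5}
Step 16: union(1, 3) -> already same set; set of 1 now {0, 1, 2, 3, 4, 5}
Component of 3: {0, 1, 2, 3, 4, 5}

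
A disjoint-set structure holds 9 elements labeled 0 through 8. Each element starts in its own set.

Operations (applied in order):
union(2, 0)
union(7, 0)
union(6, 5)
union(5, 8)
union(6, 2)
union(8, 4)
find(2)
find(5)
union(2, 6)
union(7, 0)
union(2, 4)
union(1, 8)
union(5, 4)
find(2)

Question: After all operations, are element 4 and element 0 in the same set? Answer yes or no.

Answer: yes

Derivation:
Step 1: union(2, 0) -> merged; set of 2 now {0, 2}
Step 2: union(7, 0) -> merged; set of 7 now {0, 2, 7}
Step 3: union(6, 5) -> merged; set of 6 now {5, 6}
Step 4: union(5, 8) -> merged; set of 5 now {5, 6, 8}
Step 5: union(6, 2) -> merged; set of 6 now {0, 2, 5, 6, 7, 8}
Step 6: union(8, 4) -> merged; set of 8 now {0, 2, 4, 5, 6, 7, 8}
Step 7: find(2) -> no change; set of 2 is {0, 2, 4, 5, 6, 7, 8}
Step 8: find(5) -> no change; set of 5 is {0, 2, 4, 5, 6, 7, 8}
Step 9: union(2, 6) -> already same set; set of 2 now {0, 2, 4, 5, 6, 7, 8}
Step 10: union(7, 0) -> already same set; set of 7 now {0, 2, 4, 5, 6, 7, 8}
Step 11: union(2, 4) -> already same set; set of 2 now {0, 2, 4, 5, 6, 7, 8}
Step 12: union(1, 8) -> merged; set of 1 now {0, 1, 2, 4, 5, 6, 7, 8}
Step 13: union(5, 4) -> already same set; set of 5 now {0, 1, 2, 4, 5, 6, 7, 8}
Step 14: find(2) -> no change; set of 2 is {0, 1, 2, 4, 5, 6, 7, 8}
Set of 4: {0, 1, 2, 4, 5, 6, 7, 8}; 0 is a member.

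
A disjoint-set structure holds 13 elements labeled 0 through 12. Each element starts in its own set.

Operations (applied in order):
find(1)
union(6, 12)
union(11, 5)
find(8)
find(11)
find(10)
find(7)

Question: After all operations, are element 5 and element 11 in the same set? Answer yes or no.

Answer: yes

Derivation:
Step 1: find(1) -> no change; set of 1 is {1}
Step 2: union(6, 12) -> merged; set of 6 now {6, 12}
Step 3: union(11, 5) -> merged; set of 11 now {5, 11}
Step 4: find(8) -> no change; set of 8 is {8}
Step 5: find(11) -> no change; set of 11 is {5, 11}
Step 6: find(10) -> no change; set of 10 is {10}
Step 7: find(7) -> no change; set of 7 is {7}
Set of 5: {5, 11}; 11 is a member.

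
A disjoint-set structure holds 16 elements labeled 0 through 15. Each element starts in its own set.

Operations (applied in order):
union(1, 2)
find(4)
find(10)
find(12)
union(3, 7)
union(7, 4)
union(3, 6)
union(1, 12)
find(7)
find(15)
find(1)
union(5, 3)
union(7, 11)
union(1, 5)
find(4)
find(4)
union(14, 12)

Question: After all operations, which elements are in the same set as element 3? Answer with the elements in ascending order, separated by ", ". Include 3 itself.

Answer: 1, 2, 3, 4, 5, 6, 7, 11, 12, 14

Derivation:
Step 1: union(1, 2) -> merged; set of 1 now {1, 2}
Step 2: find(4) -> no change; set of 4 is {4}
Step 3: find(10) -> no change; set of 10 is {10}
Step 4: find(12) -> no change; set of 12 is {12}
Step 5: union(3, 7) -> merged; set of 3 now {3, 7}
Step 6: union(7, 4) -> merged; set of 7 now {3, 4, 7}
Step 7: union(3, 6) -> merged; set of 3 now {3, 4, 6, 7}
Step 8: union(1, 12) -> merged; set of 1 now {1, 2, 12}
Step 9: find(7) -> no change; set of 7 is {3, 4, 6, 7}
Step 10: find(15) -> no change; set of 15 is {15}
Step 11: find(1) -> no change; set of 1 is {1, 2, 12}
Step 12: union(5, 3) -> merged; set of 5 now {3, 4, 5, 6, 7}
Step 13: union(7, 11) -> merged; set of 7 now {3, 4, 5, 6, 7, 11}
Step 14: union(1, 5) -> merged; set of 1 now {1, 2, 3, 4, 5, 6, 7, 11, 12}
Step 15: find(4) -> no change; set of 4 is {1, 2, 3, 4, 5, 6, 7, 11, 12}
Step 16: find(4) -> no change; set of 4 is {1, 2, 3, 4, 5, 6, 7, 11, 12}
Step 17: union(14, 12) -> merged; set of 14 now {1, 2, 3, 4, 5, 6, 7, 11, 12, 14}
Component of 3: {1, 2, 3, 4, 5, 6, 7, 11, 12, 14}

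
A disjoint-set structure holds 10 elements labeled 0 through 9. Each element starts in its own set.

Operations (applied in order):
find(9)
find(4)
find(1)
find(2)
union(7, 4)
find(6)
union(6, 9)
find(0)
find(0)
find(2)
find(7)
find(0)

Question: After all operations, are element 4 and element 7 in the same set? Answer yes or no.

Answer: yes

Derivation:
Step 1: find(9) -> no change; set of 9 is {9}
Step 2: find(4) -> no change; set of 4 is {4}
Step 3: find(1) -> no change; set of 1 is {1}
Step 4: find(2) -> no change; set of 2 is {2}
Step 5: union(7, 4) -> merged; set of 7 now {4, 7}
Step 6: find(6) -> no change; set of 6 is {6}
Step 7: union(6, 9) -> merged; set of 6 now {6, 9}
Step 8: find(0) -> no change; set of 0 is {0}
Step 9: find(0) -> no change; set of 0 is {0}
Step 10: find(2) -> no change; set of 2 is {2}
Step 11: find(7) -> no change; set of 7 is {4, 7}
Step 12: find(0) -> no change; set of 0 is {0}
Set of 4: {4, 7}; 7 is a member.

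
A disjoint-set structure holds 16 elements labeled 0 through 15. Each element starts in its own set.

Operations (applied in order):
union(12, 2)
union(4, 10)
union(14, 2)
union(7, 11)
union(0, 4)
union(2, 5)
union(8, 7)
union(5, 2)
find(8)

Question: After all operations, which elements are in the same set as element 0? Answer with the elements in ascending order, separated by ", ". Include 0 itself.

Answer: 0, 4, 10

Derivation:
Step 1: union(12, 2) -> merged; set of 12 now {2, 12}
Step 2: union(4, 10) -> merged; set of 4 now {4, 10}
Step 3: union(14, 2) -> merged; set of 14 now {2, 12, 14}
Step 4: union(7, 11) -> merged; set of 7 now {7, 11}
Step 5: union(0, 4) -> merged; set of 0 now {0, 4, 10}
Step 6: union(2, 5) -> merged; set of 2 now {2, 5, 12, 14}
Step 7: union(8, 7) -> merged; set of 8 now {7, 8, 11}
Step 8: union(5, 2) -> already same set; set of 5 now {2, 5, 12, 14}
Step 9: find(8) -> no change; set of 8 is {7, 8, 11}
Component of 0: {0, 4, 10}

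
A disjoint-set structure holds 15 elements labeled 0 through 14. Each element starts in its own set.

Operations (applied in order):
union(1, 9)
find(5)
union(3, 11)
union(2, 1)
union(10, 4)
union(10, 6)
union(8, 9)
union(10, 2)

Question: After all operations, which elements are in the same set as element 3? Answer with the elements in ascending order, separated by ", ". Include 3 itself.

Step 1: union(1, 9) -> merged; set of 1 now {1, 9}
Step 2: find(5) -> no change; set of 5 is {5}
Step 3: union(3, 11) -> merged; set of 3 now {3, 11}
Step 4: union(2, 1) -> merged; set of 2 now {1, 2, 9}
Step 5: union(10, 4) -> merged; set of 10 now {4, 10}
Step 6: union(10, 6) -> merged; set of 10 now {4, 6, 10}
Step 7: union(8, 9) -> merged; set of 8 now {1, 2, 8, 9}
Step 8: union(10, 2) -> merged; set of 10 now {1, 2, 4, 6, 8, 9, 10}
Component of 3: {3, 11}

Answer: 3, 11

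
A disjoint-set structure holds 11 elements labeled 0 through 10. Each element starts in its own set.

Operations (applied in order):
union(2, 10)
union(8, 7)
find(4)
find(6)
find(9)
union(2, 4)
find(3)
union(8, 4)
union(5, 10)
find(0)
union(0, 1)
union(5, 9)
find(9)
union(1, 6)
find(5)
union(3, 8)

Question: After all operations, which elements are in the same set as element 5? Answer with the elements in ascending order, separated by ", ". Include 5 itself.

Answer: 2, 3, 4, 5, 7, 8, 9, 10

Derivation:
Step 1: union(2, 10) -> merged; set of 2 now {2, 10}
Step 2: union(8, 7) -> merged; set of 8 now {7, 8}
Step 3: find(4) -> no change; set of 4 is {4}
Step 4: find(6) -> no change; set of 6 is {6}
Step 5: find(9) -> no change; set of 9 is {9}
Step 6: union(2, 4) -> merged; set of 2 now {2, 4, 10}
Step 7: find(3) -> no change; set of 3 is {3}
Step 8: union(8, 4) -> merged; set of 8 now {2, 4, 7, 8, 10}
Step 9: union(5, 10) -> merged; set of 5 now {2, 4, 5, 7, 8, 10}
Step 10: find(0) -> no change; set of 0 is {0}
Step 11: union(0, 1) -> merged; set of 0 now {0, 1}
Step 12: union(5, 9) -> merged; set of 5 now {2, 4, 5, 7, 8, 9, 10}
Step 13: find(9) -> no change; set of 9 is {2, 4, 5, 7, 8, 9, 10}
Step 14: union(1, 6) -> merged; set of 1 now {0, 1, 6}
Step 15: find(5) -> no change; set of 5 is {2, 4, 5, 7, 8, 9, 10}
Step 16: union(3, 8) -> merged; set of 3 now {2, 3, 4, 5, 7, 8, 9, 10}
Component of 5: {2, 3, 4, 5, 7, 8, 9, 10}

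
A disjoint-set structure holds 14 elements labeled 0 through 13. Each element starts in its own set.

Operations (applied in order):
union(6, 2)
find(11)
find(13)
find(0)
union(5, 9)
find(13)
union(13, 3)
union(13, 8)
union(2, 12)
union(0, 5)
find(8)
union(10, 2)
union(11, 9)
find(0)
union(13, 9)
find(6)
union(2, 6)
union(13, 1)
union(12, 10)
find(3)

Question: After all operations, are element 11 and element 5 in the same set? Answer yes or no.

Answer: yes

Derivation:
Step 1: union(6, 2) -> merged; set of 6 now {2, 6}
Step 2: find(11) -> no change; set of 11 is {11}
Step 3: find(13) -> no change; set of 13 is {13}
Step 4: find(0) -> no change; set of 0 is {0}
Step 5: union(5, 9) -> merged; set of 5 now {5, 9}
Step 6: find(13) -> no change; set of 13 is {13}
Step 7: union(13, 3) -> merged; set of 13 now {3, 13}
Step 8: union(13, 8) -> merged; set of 13 now {3, 8, 13}
Step 9: union(2, 12) -> merged; set of 2 now {2, 6, 12}
Step 10: union(0, 5) -> merged; set of 0 now {0, 5, 9}
Step 11: find(8) -> no change; set of 8 is {3, 8, 13}
Step 12: union(10, 2) -> merged; set of 10 now {2, 6, 10, 12}
Step 13: union(11, 9) -> merged; set of 11 now {0, 5, 9, 11}
Step 14: find(0) -> no change; set of 0 is {0, 5, 9, 11}
Step 15: union(13, 9) -> merged; set of 13 now {0, 3, 5, 8, 9, 11, 13}
Step 16: find(6) -> no change; set of 6 is {2, 6, 10, 12}
Step 17: union(2, 6) -> already same set; set of 2 now {2, 6, 10, 12}
Step 18: union(13, 1) -> merged; set of 13 now {0, 1, 3, 5, 8, 9, 11, 13}
Step 19: union(12, 10) -> already same set; set of 12 now {2, 6, 10, 12}
Step 20: find(3) -> no change; set of 3 is {0, 1, 3, 5, 8, 9, 11, 13}
Set of 11: {0, 1, 3, 5, 8, 9, 11, 13}; 5 is a member.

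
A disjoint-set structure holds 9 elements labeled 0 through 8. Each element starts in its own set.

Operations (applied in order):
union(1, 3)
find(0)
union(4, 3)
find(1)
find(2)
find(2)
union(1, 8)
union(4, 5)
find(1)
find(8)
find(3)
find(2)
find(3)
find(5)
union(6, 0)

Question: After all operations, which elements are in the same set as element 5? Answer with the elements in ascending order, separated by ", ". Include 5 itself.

Answer: 1, 3, 4, 5, 8

Derivation:
Step 1: union(1, 3) -> merged; set of 1 now {1, 3}
Step 2: find(0) -> no change; set of 0 is {0}
Step 3: union(4, 3) -> merged; set of 4 now {1, 3, 4}
Step 4: find(1) -> no change; set of 1 is {1, 3, 4}
Step 5: find(2) -> no change; set of 2 is {2}
Step 6: find(2) -> no change; set of 2 is {2}
Step 7: union(1, 8) -> merged; set of 1 now {1, 3, 4, 8}
Step 8: union(4, 5) -> merged; set of 4 now {1, 3, 4, 5, 8}
Step 9: find(1) -> no change; set of 1 is {1, 3, 4, 5, 8}
Step 10: find(8) -> no change; set of 8 is {1, 3, 4, 5, 8}
Step 11: find(3) -> no change; set of 3 is {1, 3, 4, 5, 8}
Step 12: find(2) -> no change; set of 2 is {2}
Step 13: find(3) -> no change; set of 3 is {1, 3, 4, 5, 8}
Step 14: find(5) -> no change; set of 5 is {1, 3, 4, 5, 8}
Step 15: union(6, 0) -> merged; set of 6 now {0, 6}
Component of 5: {1, 3, 4, 5, 8}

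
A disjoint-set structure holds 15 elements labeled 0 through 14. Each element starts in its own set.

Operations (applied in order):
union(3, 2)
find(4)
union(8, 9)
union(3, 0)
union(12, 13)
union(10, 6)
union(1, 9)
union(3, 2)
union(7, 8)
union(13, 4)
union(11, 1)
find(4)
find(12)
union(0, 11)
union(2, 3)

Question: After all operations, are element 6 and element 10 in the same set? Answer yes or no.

Answer: yes

Derivation:
Step 1: union(3, 2) -> merged; set of 3 now {2, 3}
Step 2: find(4) -> no change; set of 4 is {4}
Step 3: union(8, 9) -> merged; set of 8 now {8, 9}
Step 4: union(3, 0) -> merged; set of 3 now {0, 2, 3}
Step 5: union(12, 13) -> merged; set of 12 now {12, 13}
Step 6: union(10, 6) -> merged; set of 10 now {6, 10}
Step 7: union(1, 9) -> merged; set of 1 now {1, 8, 9}
Step 8: union(3, 2) -> already same set; set of 3 now {0, 2, 3}
Step 9: union(7, 8) -> merged; set of 7 now {1, 7, 8, 9}
Step 10: union(13, 4) -> merged; set of 13 now {4, 12, 13}
Step 11: union(11, 1) -> merged; set of 11 now {1, 7, 8, 9, 11}
Step 12: find(4) -> no change; set of 4 is {4, 12, 13}
Step 13: find(12) -> no change; set of 12 is {4, 12, 13}
Step 14: union(0, 11) -> merged; set of 0 now {0, 1, 2, 3, 7, 8, 9, 11}
Step 15: union(2, 3) -> already same set; set of 2 now {0, 1, 2, 3, 7, 8, 9, 11}
Set of 6: {6, 10}; 10 is a member.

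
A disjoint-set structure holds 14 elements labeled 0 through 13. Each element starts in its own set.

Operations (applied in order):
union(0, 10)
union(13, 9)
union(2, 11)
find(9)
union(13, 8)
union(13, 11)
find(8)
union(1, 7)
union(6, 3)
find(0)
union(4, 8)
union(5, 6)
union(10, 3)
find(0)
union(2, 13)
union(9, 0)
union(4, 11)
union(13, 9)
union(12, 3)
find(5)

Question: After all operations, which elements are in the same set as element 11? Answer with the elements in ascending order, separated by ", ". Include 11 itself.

Step 1: union(0, 10) -> merged; set of 0 now {0, 10}
Step 2: union(13, 9) -> merged; set of 13 now {9, 13}
Step 3: union(2, 11) -> merged; set of 2 now {2, 11}
Step 4: find(9) -> no change; set of 9 is {9, 13}
Step 5: union(13, 8) -> merged; set of 13 now {8, 9, 13}
Step 6: union(13, 11) -> merged; set of 13 now {2, 8, 9, 11, 13}
Step 7: find(8) -> no change; set of 8 is {2, 8, 9, 11, 13}
Step 8: union(1, 7) -> merged; set of 1 now {1, 7}
Step 9: union(6, 3) -> merged; set of 6 now {3, 6}
Step 10: find(0) -> no change; set of 0 is {0, 10}
Step 11: union(4, 8) -> merged; set of 4 now {2, 4, 8, 9, 11, 13}
Step 12: union(5, 6) -> merged; set of 5 now {3, 5, 6}
Step 13: union(10, 3) -> merged; set of 10 now {0, 3, 5, 6, 10}
Step 14: find(0) -> no change; set of 0 is {0, 3, 5, 6, 10}
Step 15: union(2, 13) -> already same set; set of 2 now {2, 4, 8, 9, 11, 13}
Step 16: union(9, 0) -> merged; set of 9 now {0, 2, 3, 4, 5, 6, 8, 9, 10, 11, 13}
Step 17: union(4, 11) -> already same set; set of 4 now {0, 2, 3, 4, 5, 6, 8, 9, 10, 11, 13}
Step 18: union(13, 9) -> already same set; set of 13 now {0, 2, 3, 4, 5, 6, 8, 9, 10, 11, 13}
Step 19: union(12, 3) -> merged; set of 12 now {0, 2, 3, 4, 5, 6, 8, 9, 10, 11, 12, 13}
Step 20: find(5) -> no change; set of 5 is {0, 2, 3, 4, 5, 6, 8, 9, 10, 11, 12, 13}
Component of 11: {0, 2, 3, 4, 5, 6, 8, 9, 10, 11, 12, 13}

Answer: 0, 2, 3, 4, 5, 6, 8, 9, 10, 11, 12, 13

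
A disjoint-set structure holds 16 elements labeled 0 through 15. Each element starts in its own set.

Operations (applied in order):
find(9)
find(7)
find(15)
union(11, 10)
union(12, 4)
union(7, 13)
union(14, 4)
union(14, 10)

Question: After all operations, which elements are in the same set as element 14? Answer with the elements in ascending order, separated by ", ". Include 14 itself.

Answer: 4, 10, 11, 12, 14

Derivation:
Step 1: find(9) -> no change; set of 9 is {9}
Step 2: find(7) -> no change; set of 7 is {7}
Step 3: find(15) -> no change; set of 15 is {15}
Step 4: union(11, 10) -> merged; set of 11 now {10, 11}
Step 5: union(12, 4) -> merged; set of 12 now {4, 12}
Step 6: union(7, 13) -> merged; set of 7 now {7, 13}
Step 7: union(14, 4) -> merged; set of 14 now {4, 12, 14}
Step 8: union(14, 10) -> merged; set of 14 now {4, 10, 11, 12, 14}
Component of 14: {4, 10, 11, 12, 14}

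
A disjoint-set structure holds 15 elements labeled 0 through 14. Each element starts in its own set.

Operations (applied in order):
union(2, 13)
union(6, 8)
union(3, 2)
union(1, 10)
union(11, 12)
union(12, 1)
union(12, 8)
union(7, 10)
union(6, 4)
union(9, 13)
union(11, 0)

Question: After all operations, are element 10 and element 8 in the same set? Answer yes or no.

Answer: yes

Derivation:
Step 1: union(2, 13) -> merged; set of 2 now {2, 13}
Step 2: union(6, 8) -> merged; set of 6 now {6, 8}
Step 3: union(3, 2) -> merged; set of 3 now {2, 3, 13}
Step 4: union(1, 10) -> merged; set of 1 now {1, 10}
Step 5: union(11, 12) -> merged; set of 11 now {11, 12}
Step 6: union(12, 1) -> merged; set of 12 now {1, 10, 11, 12}
Step 7: union(12, 8) -> merged; set of 12 now {1, 6, 8, 10, 11, 12}
Step 8: union(7, 10) -> merged; set of 7 now {1, 6, 7, 8, 10, 11, 12}
Step 9: union(6, 4) -> merged; set of 6 now {1, 4, 6, 7, 8, 10, 11, 12}
Step 10: union(9, 13) -> merged; set of 9 now {2, 3, 9, 13}
Step 11: union(11, 0) -> merged; set of 11 now {0, 1, 4, 6, 7, 8, 10, 11, 12}
Set of 10: {0, 1, 4, 6, 7, 8, 10, 11, 12}; 8 is a member.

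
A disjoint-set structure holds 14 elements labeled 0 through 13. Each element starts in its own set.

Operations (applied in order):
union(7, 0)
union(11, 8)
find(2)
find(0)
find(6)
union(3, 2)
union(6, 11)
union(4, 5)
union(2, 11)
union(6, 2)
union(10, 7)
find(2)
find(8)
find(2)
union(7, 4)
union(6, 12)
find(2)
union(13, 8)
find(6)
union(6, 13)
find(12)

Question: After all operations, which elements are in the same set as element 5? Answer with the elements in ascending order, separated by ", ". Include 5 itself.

Answer: 0, 4, 5, 7, 10

Derivation:
Step 1: union(7, 0) -> merged; set of 7 now {0, 7}
Step 2: union(11, 8) -> merged; set of 11 now {8, 11}
Step 3: find(2) -> no change; set of 2 is {2}
Step 4: find(0) -> no change; set of 0 is {0, 7}
Step 5: find(6) -> no change; set of 6 is {6}
Step 6: union(3, 2) -> merged; set of 3 now {2, 3}
Step 7: union(6, 11) -> merged; set of 6 now {6, 8, 11}
Step 8: union(4, 5) -> merged; set of 4 now {4, 5}
Step 9: union(2, 11) -> merged; set of 2 now {2, 3, 6, 8, 11}
Step 10: union(6, 2) -> already same set; set of 6 now {2, 3, 6, 8, 11}
Step 11: union(10, 7) -> merged; set of 10 now {0, 7, 10}
Step 12: find(2) -> no change; set of 2 is {2, 3, 6, 8, 11}
Step 13: find(8) -> no change; set of 8 is {2, 3, 6, 8, 11}
Step 14: find(2) -> no change; set of 2 is {2, 3, 6, 8, 11}
Step 15: union(7, 4) -> merged; set of 7 now {0, 4, 5, 7, 10}
Step 16: union(6, 12) -> merged; set of 6 now {2, 3, 6, 8, 11, 12}
Step 17: find(2) -> no change; set of 2 is {2, 3, 6, 8, 11, 12}
Step 18: union(13, 8) -> merged; set of 13 now {2, 3, 6, 8, 11, 12, 13}
Step 19: find(6) -> no change; set of 6 is {2, 3, 6, 8, 11, 12, 13}
Step 20: union(6, 13) -> already same set; set of 6 now {2, 3, 6, 8, 11, 12, 13}
Step 21: find(12) -> no change; set of 12 is {2, 3, 6, 8, 11, 12, 13}
Component of 5: {0, 4, 5, 7, 10}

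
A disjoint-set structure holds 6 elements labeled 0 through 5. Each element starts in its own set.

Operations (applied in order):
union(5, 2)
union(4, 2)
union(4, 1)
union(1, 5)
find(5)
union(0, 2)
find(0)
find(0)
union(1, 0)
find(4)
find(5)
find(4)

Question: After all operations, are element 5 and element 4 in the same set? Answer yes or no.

Step 1: union(5, 2) -> merged; set of 5 now {2, 5}
Step 2: union(4, 2) -> merged; set of 4 now {2, 4, 5}
Step 3: union(4, 1) -> merged; set of 4 now {1, 2, 4, 5}
Step 4: union(1, 5) -> already same set; set of 1 now {1, 2, 4, 5}
Step 5: find(5) -> no change; set of 5 is {1, 2, 4, 5}
Step 6: union(0, 2) -> merged; set of 0 now {0, 1, 2, 4, 5}
Step 7: find(0) -> no change; set of 0 is {0, 1, 2, 4, 5}
Step 8: find(0) -> no change; set of 0 is {0, 1, 2, 4, 5}
Step 9: union(1, 0) -> already same set; set of 1 now {0, 1, 2, 4, 5}
Step 10: find(4) -> no change; set of 4 is {0, 1, 2, 4, 5}
Step 11: find(5) -> no change; set of 5 is {0, 1, 2, 4, 5}
Step 12: find(4) -> no change; set of 4 is {0, 1, 2, 4, 5}
Set of 5: {0, 1, 2, 4, 5}; 4 is a member.

Answer: yes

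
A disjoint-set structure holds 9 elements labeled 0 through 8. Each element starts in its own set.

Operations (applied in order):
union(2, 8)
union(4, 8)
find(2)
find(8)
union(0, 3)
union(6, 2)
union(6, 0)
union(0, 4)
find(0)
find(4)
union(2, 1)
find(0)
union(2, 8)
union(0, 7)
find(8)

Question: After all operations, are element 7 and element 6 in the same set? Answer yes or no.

Answer: yes

Derivation:
Step 1: union(2, 8) -> merged; set of 2 now {2, 8}
Step 2: union(4, 8) -> merged; set of 4 now {2, 4, 8}
Step 3: find(2) -> no change; set of 2 is {2, 4, 8}
Step 4: find(8) -> no change; set of 8 is {2, 4, 8}
Step 5: union(0, 3) -> merged; set of 0 now {0, 3}
Step 6: union(6, 2) -> merged; set of 6 now {2, 4, 6, 8}
Step 7: union(6, 0) -> merged; set of 6 now {0, 2, 3, 4, 6, 8}
Step 8: union(0, 4) -> already same set; set of 0 now {0, 2, 3, 4, 6, 8}
Step 9: find(0) -> no change; set of 0 is {0, 2, 3, 4, 6, 8}
Step 10: find(4) -> no change; set of 4 is {0, 2, 3, 4, 6, 8}
Step 11: union(2, 1) -> merged; set of 2 now {0, 1, 2, 3, 4, 6, 8}
Step 12: find(0) -> no change; set of 0 is {0, 1, 2, 3, 4, 6, 8}
Step 13: union(2, 8) -> already same set; set of 2 now {0, 1, 2, 3, 4, 6, 8}
Step 14: union(0, 7) -> merged; set of 0 now {0, 1, 2, 3, 4, 6, 7, 8}
Step 15: find(8) -> no change; set of 8 is {0, 1, 2, 3, 4, 6, 7, 8}
Set of 7: {0, 1, 2, 3, 4, 6, 7, 8}; 6 is a member.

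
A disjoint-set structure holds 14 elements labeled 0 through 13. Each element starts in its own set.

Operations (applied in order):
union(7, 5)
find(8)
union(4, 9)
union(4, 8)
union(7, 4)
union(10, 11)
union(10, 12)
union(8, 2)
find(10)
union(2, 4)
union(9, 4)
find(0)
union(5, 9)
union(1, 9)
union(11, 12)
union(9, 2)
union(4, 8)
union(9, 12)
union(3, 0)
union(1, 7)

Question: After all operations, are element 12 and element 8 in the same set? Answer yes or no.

Step 1: union(7, 5) -> merged; set of 7 now {5, 7}
Step 2: find(8) -> no change; set of 8 is {8}
Step 3: union(4, 9) -> merged; set of 4 now {4, 9}
Step 4: union(4, 8) -> merged; set of 4 now {4, 8, 9}
Step 5: union(7, 4) -> merged; set of 7 now {4, 5, 7, 8, 9}
Step 6: union(10, 11) -> merged; set of 10 now {10, 11}
Step 7: union(10, 12) -> merged; set of 10 now {10, 11, 12}
Step 8: union(8, 2) -> merged; set of 8 now {2, 4, 5, 7, 8, 9}
Step 9: find(10) -> no change; set of 10 is {10, 11, 12}
Step 10: union(2, 4) -> already same set; set of 2 now {2, 4, 5, 7, 8, 9}
Step 11: union(9, 4) -> already same set; set of 9 now {2, 4, 5, 7, 8, 9}
Step 12: find(0) -> no change; set of 0 is {0}
Step 13: union(5, 9) -> already same set; set of 5 now {2, 4, 5, 7, 8, 9}
Step 14: union(1, 9) -> merged; set of 1 now {1, 2, 4, 5, 7, 8, 9}
Step 15: union(11, 12) -> already same set; set of 11 now {10, 11, 12}
Step 16: union(9, 2) -> already same set; set of 9 now {1, 2, 4, 5, 7, 8, 9}
Step 17: union(4, 8) -> already same set; set of 4 now {1, 2, 4, 5, 7, 8, 9}
Step 18: union(9, 12) -> merged; set of 9 now {1, 2, 4, 5, 7, 8, 9, 10, 11, 12}
Step 19: union(3, 0) -> merged; set of 3 now {0, 3}
Step 20: union(1, 7) -> already same set; set of 1 now {1, 2, 4, 5, 7, 8, 9, 10, 11, 12}
Set of 12: {1, 2, 4, 5, 7, 8, 9, 10, 11, 12}; 8 is a member.

Answer: yes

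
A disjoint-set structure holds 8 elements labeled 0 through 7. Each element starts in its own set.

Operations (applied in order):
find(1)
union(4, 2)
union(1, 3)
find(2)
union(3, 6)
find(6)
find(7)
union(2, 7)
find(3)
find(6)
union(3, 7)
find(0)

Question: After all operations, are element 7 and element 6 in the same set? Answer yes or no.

Answer: yes

Derivation:
Step 1: find(1) -> no change; set of 1 is {1}
Step 2: union(4, 2) -> merged; set of 4 now {2, 4}
Step 3: union(1, 3) -> merged; set of 1 now {1, 3}
Step 4: find(2) -> no change; set of 2 is {2, 4}
Step 5: union(3, 6) -> merged; set of 3 now {1, 3, 6}
Step 6: find(6) -> no change; set of 6 is {1, 3, 6}
Step 7: find(7) -> no change; set of 7 is {7}
Step 8: union(2, 7) -> merged; set of 2 now {2, 4, 7}
Step 9: find(3) -> no change; set of 3 is {1, 3, 6}
Step 10: find(6) -> no change; set of 6 is {1, 3, 6}
Step 11: union(3, 7) -> merged; set of 3 now {1, 2, 3, 4, 6, 7}
Step 12: find(0) -> no change; set of 0 is {0}
Set of 7: {1, 2, 3, 4, 6, 7}; 6 is a member.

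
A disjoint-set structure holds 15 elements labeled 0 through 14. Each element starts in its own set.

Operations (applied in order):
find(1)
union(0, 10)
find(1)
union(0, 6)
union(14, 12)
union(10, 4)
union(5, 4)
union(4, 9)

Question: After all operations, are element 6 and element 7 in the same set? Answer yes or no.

Answer: no

Derivation:
Step 1: find(1) -> no change; set of 1 is {1}
Step 2: union(0, 10) -> merged; set of 0 now {0, 10}
Step 3: find(1) -> no change; set of 1 is {1}
Step 4: union(0, 6) -> merged; set of 0 now {0, 6, 10}
Step 5: union(14, 12) -> merged; set of 14 now {12, 14}
Step 6: union(10, 4) -> merged; set of 10 now {0, 4, 6, 10}
Step 7: union(5, 4) -> merged; set of 5 now {0, 4, 5, 6, 10}
Step 8: union(4, 9) -> merged; set of 4 now {0, 4, 5, 6, 9, 10}
Set of 6: {0, 4, 5, 6, 9, 10}; 7 is not a member.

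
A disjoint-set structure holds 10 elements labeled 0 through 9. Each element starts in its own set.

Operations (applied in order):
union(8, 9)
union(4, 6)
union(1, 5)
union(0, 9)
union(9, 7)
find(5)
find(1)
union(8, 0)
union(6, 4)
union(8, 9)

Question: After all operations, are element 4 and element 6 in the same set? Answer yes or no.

Answer: yes

Derivation:
Step 1: union(8, 9) -> merged; set of 8 now {8, 9}
Step 2: union(4, 6) -> merged; set of 4 now {4, 6}
Step 3: union(1, 5) -> merged; set of 1 now {1, 5}
Step 4: union(0, 9) -> merged; set of 0 now {0, 8, 9}
Step 5: union(9, 7) -> merged; set of 9 now {0, 7, 8, 9}
Step 6: find(5) -> no change; set of 5 is {1, 5}
Step 7: find(1) -> no change; set of 1 is {1, 5}
Step 8: union(8, 0) -> already same set; set of 8 now {0, 7, 8, 9}
Step 9: union(6, 4) -> already same set; set of 6 now {4, 6}
Step 10: union(8, 9) -> already same set; set of 8 now {0, 7, 8, 9}
Set of 4: {4, 6}; 6 is a member.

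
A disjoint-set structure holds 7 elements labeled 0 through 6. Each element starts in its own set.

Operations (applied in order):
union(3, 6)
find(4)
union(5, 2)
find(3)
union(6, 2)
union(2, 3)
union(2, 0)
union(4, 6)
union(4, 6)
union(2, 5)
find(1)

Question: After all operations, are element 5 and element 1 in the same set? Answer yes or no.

Step 1: union(3, 6) -> merged; set of 3 now {3, 6}
Step 2: find(4) -> no change; set of 4 is {4}
Step 3: union(5, 2) -> merged; set of 5 now {2, 5}
Step 4: find(3) -> no change; set of 3 is {3, 6}
Step 5: union(6, 2) -> merged; set of 6 now {2, 3, 5, 6}
Step 6: union(2, 3) -> already same set; set of 2 now {2, 3, 5, 6}
Step 7: union(2, 0) -> merged; set of 2 now {0, 2, 3, 5, 6}
Step 8: union(4, 6) -> merged; set of 4 now {0, 2, 3, 4, 5, 6}
Step 9: union(4, 6) -> already same set; set of 4 now {0, 2, 3, 4, 5, 6}
Step 10: union(2, 5) -> already same set; set of 2 now {0, 2, 3, 4, 5, 6}
Step 11: find(1) -> no change; set of 1 is {1}
Set of 5: {0, 2, 3, 4, 5, 6}; 1 is not a member.

Answer: no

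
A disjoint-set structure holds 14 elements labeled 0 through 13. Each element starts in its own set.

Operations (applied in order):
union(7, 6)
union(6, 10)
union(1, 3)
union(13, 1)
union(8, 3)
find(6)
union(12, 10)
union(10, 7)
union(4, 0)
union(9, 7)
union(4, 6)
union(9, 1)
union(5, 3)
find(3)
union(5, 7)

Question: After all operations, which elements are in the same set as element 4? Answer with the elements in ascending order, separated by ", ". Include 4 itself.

Answer: 0, 1, 3, 4, 5, 6, 7, 8, 9, 10, 12, 13

Derivation:
Step 1: union(7, 6) -> merged; set of 7 now {6, 7}
Step 2: union(6, 10) -> merged; set of 6 now {6, 7, 10}
Step 3: union(1, 3) -> merged; set of 1 now {1, 3}
Step 4: union(13, 1) -> merged; set of 13 now {1, 3, 13}
Step 5: union(8, 3) -> merged; set of 8 now {1, 3, 8, 13}
Step 6: find(6) -> no change; set of 6 is {6, 7, 10}
Step 7: union(12, 10) -> merged; set of 12 now {6, 7, 10, 12}
Step 8: union(10, 7) -> already same set; set of 10 now {6, 7, 10, 12}
Step 9: union(4, 0) -> merged; set of 4 now {0, 4}
Step 10: union(9, 7) -> merged; set of 9 now {6, 7, 9, 10, 12}
Step 11: union(4, 6) -> merged; set of 4 now {0, 4, 6, 7, 9, 10, 12}
Step 12: union(9, 1) -> merged; set of 9 now {0, 1, 3, 4, 6, 7, 8, 9, 10, 12, 13}
Step 13: union(5, 3) -> merged; set of 5 now {0, 1, 3, 4, 5, 6, 7, 8, 9, 10, 12, 13}
Step 14: find(3) -> no change; set of 3 is {0, 1, 3, 4, 5, 6, 7, 8, 9, 10, 12, 13}
Step 15: union(5, 7) -> already same set; set of 5 now {0, 1, 3, 4, 5, 6, 7, 8, 9, 10, 12, 13}
Component of 4: {0, 1, 3, 4, 5, 6, 7, 8, 9, 10, 12, 13}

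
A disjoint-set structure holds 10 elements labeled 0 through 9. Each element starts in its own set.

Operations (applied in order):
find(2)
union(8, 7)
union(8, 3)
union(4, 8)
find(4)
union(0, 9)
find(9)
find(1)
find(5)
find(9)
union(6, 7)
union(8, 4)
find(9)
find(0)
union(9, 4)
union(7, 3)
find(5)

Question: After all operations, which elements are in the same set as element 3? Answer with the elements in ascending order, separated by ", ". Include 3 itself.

Answer: 0, 3, 4, 6, 7, 8, 9

Derivation:
Step 1: find(2) -> no change; set of 2 is {2}
Step 2: union(8, 7) -> merged; set of 8 now {7, 8}
Step 3: union(8, 3) -> merged; set of 8 now {3, 7, 8}
Step 4: union(4, 8) -> merged; set of 4 now {3, 4, 7, 8}
Step 5: find(4) -> no change; set of 4 is {3, 4, 7, 8}
Step 6: union(0, 9) -> merged; set of 0 now {0, 9}
Step 7: find(9) -> no change; set of 9 is {0, 9}
Step 8: find(1) -> no change; set of 1 is {1}
Step 9: find(5) -> no change; set of 5 is {5}
Step 10: find(9) -> no change; set of 9 is {0, 9}
Step 11: union(6, 7) -> merged; set of 6 now {3, 4, 6, 7, 8}
Step 12: union(8, 4) -> already same set; set of 8 now {3, 4, 6, 7, 8}
Step 13: find(9) -> no change; set of 9 is {0, 9}
Step 14: find(0) -> no change; set of 0 is {0, 9}
Step 15: union(9, 4) -> merged; set of 9 now {0, 3, 4, 6, 7, 8, 9}
Step 16: union(7, 3) -> already same set; set of 7 now {0, 3, 4, 6, 7, 8, 9}
Step 17: find(5) -> no change; set of 5 is {5}
Component of 3: {0, 3, 4, 6, 7, 8, 9}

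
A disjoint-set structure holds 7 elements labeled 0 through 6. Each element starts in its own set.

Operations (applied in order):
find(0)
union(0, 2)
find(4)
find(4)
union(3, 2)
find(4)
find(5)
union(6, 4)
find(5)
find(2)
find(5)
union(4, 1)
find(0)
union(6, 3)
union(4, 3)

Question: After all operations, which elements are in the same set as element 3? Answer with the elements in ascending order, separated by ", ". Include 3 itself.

Step 1: find(0) -> no change; set of 0 is {0}
Step 2: union(0, 2) -> merged; set of 0 now {0, 2}
Step 3: find(4) -> no change; set of 4 is {4}
Step 4: find(4) -> no change; set of 4 is {4}
Step 5: union(3, 2) -> merged; set of 3 now {0, 2, 3}
Step 6: find(4) -> no change; set of 4 is {4}
Step 7: find(5) -> no change; set of 5 is {5}
Step 8: union(6, 4) -> merged; set of 6 now {4, 6}
Step 9: find(5) -> no change; set of 5 is {5}
Step 10: find(2) -> no change; set of 2 is {0, 2, 3}
Step 11: find(5) -> no change; set of 5 is {5}
Step 12: union(4, 1) -> merged; set of 4 now {1, 4, 6}
Step 13: find(0) -> no change; set of 0 is {0, 2, 3}
Step 14: union(6, 3) -> merged; set of 6 now {0, 1, 2, 3, 4, 6}
Step 15: union(4, 3) -> already same set; set of 4 now {0, 1, 2, 3, 4, 6}
Component of 3: {0, 1, 2, 3, 4, 6}

Answer: 0, 1, 2, 3, 4, 6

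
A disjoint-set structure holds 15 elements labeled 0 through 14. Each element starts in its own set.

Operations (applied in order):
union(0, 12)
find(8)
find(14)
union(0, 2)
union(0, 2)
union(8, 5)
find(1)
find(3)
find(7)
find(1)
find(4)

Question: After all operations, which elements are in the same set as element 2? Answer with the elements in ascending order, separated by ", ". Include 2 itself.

Answer: 0, 2, 12

Derivation:
Step 1: union(0, 12) -> merged; set of 0 now {0, 12}
Step 2: find(8) -> no change; set of 8 is {8}
Step 3: find(14) -> no change; set of 14 is {14}
Step 4: union(0, 2) -> merged; set of 0 now {0, 2, 12}
Step 5: union(0, 2) -> already same set; set of 0 now {0, 2, 12}
Step 6: union(8, 5) -> merged; set of 8 now {5, 8}
Step 7: find(1) -> no change; set of 1 is {1}
Step 8: find(3) -> no change; set of 3 is {3}
Step 9: find(7) -> no change; set of 7 is {7}
Step 10: find(1) -> no change; set of 1 is {1}
Step 11: find(4) -> no change; set of 4 is {4}
Component of 2: {0, 2, 12}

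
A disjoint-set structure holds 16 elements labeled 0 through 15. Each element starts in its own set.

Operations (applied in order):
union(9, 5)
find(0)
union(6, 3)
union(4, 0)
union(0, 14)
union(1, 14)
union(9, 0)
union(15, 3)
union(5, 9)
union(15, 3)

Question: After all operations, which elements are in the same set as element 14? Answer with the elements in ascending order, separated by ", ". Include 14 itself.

Answer: 0, 1, 4, 5, 9, 14

Derivation:
Step 1: union(9, 5) -> merged; set of 9 now {5, 9}
Step 2: find(0) -> no change; set of 0 is {0}
Step 3: union(6, 3) -> merged; set of 6 now {3, 6}
Step 4: union(4, 0) -> merged; set of 4 now {0, 4}
Step 5: union(0, 14) -> merged; set of 0 now {0, 4, 14}
Step 6: union(1, 14) -> merged; set of 1 now {0, 1, 4, 14}
Step 7: union(9, 0) -> merged; set of 9 now {0, 1, 4, 5, 9, 14}
Step 8: union(15, 3) -> merged; set of 15 now {3, 6, 15}
Step 9: union(5, 9) -> already same set; set of 5 now {0, 1, 4, 5, 9, 14}
Step 10: union(15, 3) -> already same set; set of 15 now {3, 6, 15}
Component of 14: {0, 1, 4, 5, 9, 14}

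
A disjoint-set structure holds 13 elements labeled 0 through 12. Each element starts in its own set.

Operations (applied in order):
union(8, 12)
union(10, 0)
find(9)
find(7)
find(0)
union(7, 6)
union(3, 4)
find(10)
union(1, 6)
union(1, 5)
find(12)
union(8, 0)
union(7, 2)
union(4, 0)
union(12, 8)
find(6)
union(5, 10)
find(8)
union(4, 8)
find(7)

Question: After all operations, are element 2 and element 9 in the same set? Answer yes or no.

Answer: no

Derivation:
Step 1: union(8, 12) -> merged; set of 8 now {8, 12}
Step 2: union(10, 0) -> merged; set of 10 now {0, 10}
Step 3: find(9) -> no change; set of 9 is {9}
Step 4: find(7) -> no change; set of 7 is {7}
Step 5: find(0) -> no change; set of 0 is {0, 10}
Step 6: union(7, 6) -> merged; set of 7 now {6, 7}
Step 7: union(3, 4) -> merged; set of 3 now {3, 4}
Step 8: find(10) -> no change; set of 10 is {0, 10}
Step 9: union(1, 6) -> merged; set of 1 now {1, 6, 7}
Step 10: union(1, 5) -> merged; set of 1 now {1, 5, 6, 7}
Step 11: find(12) -> no change; set of 12 is {8, 12}
Step 12: union(8, 0) -> merged; set of 8 now {0, 8, 10, 12}
Step 13: union(7, 2) -> merged; set of 7 now {1, 2, 5, 6, 7}
Step 14: union(4, 0) -> merged; set of 4 now {0, 3, 4, 8, 10, 12}
Step 15: union(12, 8) -> already same set; set of 12 now {0, 3, 4, 8, 10, 12}
Step 16: find(6) -> no change; set of 6 is {1, 2, 5, 6, 7}
Step 17: union(5, 10) -> merged; set of 5 now {0, 1, 2, 3, 4, 5, 6, 7, 8, 10, 12}
Step 18: find(8) -> no change; set of 8 is {0, 1, 2, 3, 4, 5, 6, 7, 8, 10, 12}
Step 19: union(4, 8) -> already same set; set of 4 now {0, 1, 2, 3, 4, 5, 6, 7, 8, 10, 12}
Step 20: find(7) -> no change; set of 7 is {0, 1, 2, 3, 4, 5, 6, 7, 8, 10, 12}
Set of 2: {0, 1, 2, 3, 4, 5, 6, 7, 8, 10, 12}; 9 is not a member.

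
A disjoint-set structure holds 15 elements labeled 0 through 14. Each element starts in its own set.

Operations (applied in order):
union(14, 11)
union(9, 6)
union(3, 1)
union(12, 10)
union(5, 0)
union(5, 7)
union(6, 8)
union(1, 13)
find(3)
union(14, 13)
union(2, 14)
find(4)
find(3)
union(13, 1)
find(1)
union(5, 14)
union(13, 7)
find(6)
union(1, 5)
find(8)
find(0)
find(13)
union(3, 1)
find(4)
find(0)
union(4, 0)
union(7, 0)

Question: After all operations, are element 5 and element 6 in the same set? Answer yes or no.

Step 1: union(14, 11) -> merged; set of 14 now {11, 14}
Step 2: union(9, 6) -> merged; set of 9 now {6, 9}
Step 3: union(3, 1) -> merged; set of 3 now {1, 3}
Step 4: union(12, 10) -> merged; set of 12 now {10, 12}
Step 5: union(5, 0) -> merged; set of 5 now {0, 5}
Step 6: union(5, 7) -> merged; set of 5 now {0, 5, 7}
Step 7: union(6, 8) -> merged; set of 6 now {6, 8, 9}
Step 8: union(1, 13) -> merged; set of 1 now {1, 3, 13}
Step 9: find(3) -> no change; set of 3 is {1, 3, 13}
Step 10: union(14, 13) -> merged; set of 14 now {1, 3, 11, 13, 14}
Step 11: union(2, 14) -> merged; set of 2 now {1, 2, 3, 11, 13, 14}
Step 12: find(4) -> no change; set of 4 is {4}
Step 13: find(3) -> no change; set of 3 is {1, 2, 3, 11, 13, 14}
Step 14: union(13, 1) -> already same set; set of 13 now {1, 2, 3, 11, 13, 14}
Step 15: find(1) -> no change; set of 1 is {1, 2, 3, 11, 13, 14}
Step 16: union(5, 14) -> merged; set of 5 now {0, 1, 2, 3, 5, 7, 11, 13, 14}
Step 17: union(13, 7) -> already same set; set of 13 now {0, 1, 2, 3, 5, 7, 11, 13, 14}
Step 18: find(6) -> no change; set of 6 is {6, 8, 9}
Step 19: union(1, 5) -> already same set; set of 1 now {0, 1, 2, 3, 5, 7, 11, 13, 14}
Step 20: find(8) -> no change; set of 8 is {6, 8, 9}
Step 21: find(0) -> no change; set of 0 is {0, 1, 2, 3, 5, 7, 11, 13, 14}
Step 22: find(13) -> no change; set of 13 is {0, 1, 2, 3, 5, 7, 11, 13, 14}
Step 23: union(3, 1) -> already same set; set of 3 now {0, 1, 2, 3, 5, 7, 11, 13, 14}
Step 24: find(4) -> no change; set of 4 is {4}
Step 25: find(0) -> no change; set of 0 is {0, 1, 2, 3, 5, 7, 11, 13, 14}
Step 26: union(4, 0) -> merged; set of 4 now {0, 1, 2, 3, 4, 5, 7, 11, 13, 14}
Step 27: union(7, 0) -> already same set; set of 7 now {0, 1, 2, 3, 4, 5, 7, 11, 13, 14}
Set of 5: {0, 1, 2, 3, 4, 5, 7, 11, 13, 14}; 6 is not a member.

Answer: no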